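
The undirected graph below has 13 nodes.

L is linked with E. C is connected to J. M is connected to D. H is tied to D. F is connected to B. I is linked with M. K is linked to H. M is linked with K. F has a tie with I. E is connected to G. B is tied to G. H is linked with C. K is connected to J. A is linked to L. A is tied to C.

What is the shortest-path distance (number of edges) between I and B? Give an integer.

2

One shortest route is I – F – B, which uses 2 edges, and I and B are not directly tied, so nothing shorter exists. So d(I,B) = 2.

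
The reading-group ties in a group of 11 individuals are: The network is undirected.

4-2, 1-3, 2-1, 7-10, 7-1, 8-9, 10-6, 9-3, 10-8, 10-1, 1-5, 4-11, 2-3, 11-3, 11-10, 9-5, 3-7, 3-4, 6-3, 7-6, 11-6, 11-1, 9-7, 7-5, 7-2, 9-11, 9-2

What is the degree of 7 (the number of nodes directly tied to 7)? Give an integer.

7

7 is directly tied to 1, 2, 3, 5, 6, 9, and 10. That is 7 neighbors, so the degree of 7 is 7.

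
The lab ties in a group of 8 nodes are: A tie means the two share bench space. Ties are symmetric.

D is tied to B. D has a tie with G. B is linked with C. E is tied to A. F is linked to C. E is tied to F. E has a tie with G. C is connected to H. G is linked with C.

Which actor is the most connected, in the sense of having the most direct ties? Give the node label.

Degrees — A:1, B:2, C:4, D:2, E:3, F:2, G:3, H:1.
The maximum is 4, attained only by C.

C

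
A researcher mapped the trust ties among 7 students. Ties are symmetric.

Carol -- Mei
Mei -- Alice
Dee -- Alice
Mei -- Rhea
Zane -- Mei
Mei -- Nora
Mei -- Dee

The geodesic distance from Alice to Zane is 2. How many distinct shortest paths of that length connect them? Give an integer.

The shortest distance is 2, and the only length-2 path is Alice–Mei–Zane. So there is exactly 1 shortest path.

1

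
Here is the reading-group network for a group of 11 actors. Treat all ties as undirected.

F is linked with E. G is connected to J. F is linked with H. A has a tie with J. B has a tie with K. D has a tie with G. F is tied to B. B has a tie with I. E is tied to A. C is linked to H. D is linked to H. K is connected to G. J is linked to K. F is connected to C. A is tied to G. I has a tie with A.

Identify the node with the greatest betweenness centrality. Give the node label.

Unnormalized betweenness of each node: A:25/3, B:8, C:0, D:14/3, E:11/3, F:12, G:49/6, H:14/3, I:1, J:5/6, K:11/3.
F has the largest value, 12, making it the main broker — the node through which the most shortest paths run.

F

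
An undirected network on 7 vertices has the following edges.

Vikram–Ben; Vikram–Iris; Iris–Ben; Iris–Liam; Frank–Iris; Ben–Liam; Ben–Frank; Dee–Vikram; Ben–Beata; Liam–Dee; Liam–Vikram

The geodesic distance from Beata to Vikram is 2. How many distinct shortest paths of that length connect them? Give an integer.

The shortest distance is 2, and the only length-2 path is Beata–Ben–Vikram. So there is exactly 1 shortest path.

1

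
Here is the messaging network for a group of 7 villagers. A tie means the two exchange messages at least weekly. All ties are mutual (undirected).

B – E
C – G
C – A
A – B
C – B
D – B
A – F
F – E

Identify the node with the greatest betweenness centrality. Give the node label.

Unnormalized betweenness of each node: A:3, B:15/2, C:5, D:0, E:1, F:1/2, G:0.
B has the largest value, 15/2, making it the main broker — the node through which the most shortest paths run.

B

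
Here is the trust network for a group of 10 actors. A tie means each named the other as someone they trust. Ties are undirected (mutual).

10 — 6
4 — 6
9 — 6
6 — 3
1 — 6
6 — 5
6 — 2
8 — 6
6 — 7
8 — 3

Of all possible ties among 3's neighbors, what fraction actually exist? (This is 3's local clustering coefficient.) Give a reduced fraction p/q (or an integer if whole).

1

3's neighbors: 6 and 8 (k = 2).
Possible neighbor pairs: C(2,2) = 1. Edges among them: 6–8 → e = 1.
Clustering(3) = 1/1.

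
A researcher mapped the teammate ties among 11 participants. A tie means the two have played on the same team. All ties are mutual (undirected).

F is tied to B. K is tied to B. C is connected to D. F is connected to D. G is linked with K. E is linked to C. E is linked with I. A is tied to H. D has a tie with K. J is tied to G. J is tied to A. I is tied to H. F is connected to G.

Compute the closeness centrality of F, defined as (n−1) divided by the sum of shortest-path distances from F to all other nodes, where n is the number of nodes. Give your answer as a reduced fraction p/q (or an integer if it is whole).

Distances from F: A:3, B:1, C:2, D:1, E:3, G:1, H:4, I:4, J:2, K:2. Sum = 23.
n = 11, so closeness = 10/23.

10/23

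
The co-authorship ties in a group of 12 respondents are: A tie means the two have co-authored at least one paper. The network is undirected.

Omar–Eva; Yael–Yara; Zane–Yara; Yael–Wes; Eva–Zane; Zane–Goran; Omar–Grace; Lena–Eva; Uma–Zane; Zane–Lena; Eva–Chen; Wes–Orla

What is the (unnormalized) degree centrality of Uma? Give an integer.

Uma is directly tied to Zane. That is 1 neighbor, so the degree of Uma is 1.

1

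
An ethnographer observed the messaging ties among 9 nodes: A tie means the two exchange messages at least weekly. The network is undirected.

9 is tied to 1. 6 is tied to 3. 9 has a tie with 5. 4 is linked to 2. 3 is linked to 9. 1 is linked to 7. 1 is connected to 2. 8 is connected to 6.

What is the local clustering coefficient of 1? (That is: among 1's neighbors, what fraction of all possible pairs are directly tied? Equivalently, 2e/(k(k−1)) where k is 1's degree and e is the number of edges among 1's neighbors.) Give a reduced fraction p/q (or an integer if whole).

1's neighbors: 2, 7, and 9 (k = 3).
Possible neighbor pairs: C(3,2) = 3. Edges among them: none → e = 0.
Clustering(1) = 0/3 = 0.

0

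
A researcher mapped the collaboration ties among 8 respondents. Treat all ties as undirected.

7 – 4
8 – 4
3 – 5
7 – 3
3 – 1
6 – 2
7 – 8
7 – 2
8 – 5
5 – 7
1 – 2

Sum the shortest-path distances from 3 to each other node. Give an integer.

Distances from 3: 1:1, 2:2, 4:2, 5:1, 6:3, 7:1, 8:2.
Sum = 1 + 2 + 2 + 1 + 3 + 1 + 2 = 12.

12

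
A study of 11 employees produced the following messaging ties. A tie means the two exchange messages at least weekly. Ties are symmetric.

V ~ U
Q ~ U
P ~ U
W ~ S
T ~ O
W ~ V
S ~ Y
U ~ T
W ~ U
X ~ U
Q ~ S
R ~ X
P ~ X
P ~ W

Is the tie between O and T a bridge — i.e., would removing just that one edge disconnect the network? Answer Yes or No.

Yes

Without the O–T edge there is no alternate route between O and T, so the network disconnects. It is a bridge.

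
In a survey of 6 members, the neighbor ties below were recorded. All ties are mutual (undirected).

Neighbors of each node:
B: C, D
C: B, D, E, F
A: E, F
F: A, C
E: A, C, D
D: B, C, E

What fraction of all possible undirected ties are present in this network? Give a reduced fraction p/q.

8/15

There are 8 edges and 6 nodes, so the maximum possible is C(6,2) = 15.
Density = 8/15.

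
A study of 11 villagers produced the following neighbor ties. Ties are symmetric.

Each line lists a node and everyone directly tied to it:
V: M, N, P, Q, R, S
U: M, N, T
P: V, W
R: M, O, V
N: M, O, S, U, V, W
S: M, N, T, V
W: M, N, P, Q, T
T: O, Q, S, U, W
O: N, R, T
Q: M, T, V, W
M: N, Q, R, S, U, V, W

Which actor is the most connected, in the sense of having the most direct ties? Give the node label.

M

Degrees — M:7, N:6, O:3, P:2, Q:4, R:3, S:4, T:5, U:3, V:6, W:5.
The maximum is 7, attained only by M.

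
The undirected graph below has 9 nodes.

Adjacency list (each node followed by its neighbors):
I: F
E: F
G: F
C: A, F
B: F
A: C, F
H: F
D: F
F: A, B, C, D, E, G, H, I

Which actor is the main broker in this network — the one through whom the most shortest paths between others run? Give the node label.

F

Unnormalized betweenness of each node: A:0, B:0, C:0, D:0, E:0, F:27, G:0, H:0, I:0.
F has the largest value, 27, making it the main broker — the node through which the most shortest paths run.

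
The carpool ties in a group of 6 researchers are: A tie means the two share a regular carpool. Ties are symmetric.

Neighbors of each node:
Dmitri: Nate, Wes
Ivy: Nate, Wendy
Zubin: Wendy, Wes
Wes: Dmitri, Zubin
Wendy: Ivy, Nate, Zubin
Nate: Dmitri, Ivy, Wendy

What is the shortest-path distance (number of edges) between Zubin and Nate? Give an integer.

One shortest route is Zubin – Wendy – Nate, which uses 2 edges, and Zubin and Nate are not directly tied, so nothing shorter exists. So d(Zubin,Nate) = 2.

2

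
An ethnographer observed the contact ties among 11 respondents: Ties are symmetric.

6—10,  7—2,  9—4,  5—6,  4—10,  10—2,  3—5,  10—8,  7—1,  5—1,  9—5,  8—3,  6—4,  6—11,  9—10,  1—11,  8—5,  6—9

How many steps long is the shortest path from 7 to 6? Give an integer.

One shortest route is 7 – 1 – 5 – 6, which uses 3 edges, and at distance 2 from 7 we only reach {5, 10, 11}, which does not include 6. So d(7,6) = 3.

3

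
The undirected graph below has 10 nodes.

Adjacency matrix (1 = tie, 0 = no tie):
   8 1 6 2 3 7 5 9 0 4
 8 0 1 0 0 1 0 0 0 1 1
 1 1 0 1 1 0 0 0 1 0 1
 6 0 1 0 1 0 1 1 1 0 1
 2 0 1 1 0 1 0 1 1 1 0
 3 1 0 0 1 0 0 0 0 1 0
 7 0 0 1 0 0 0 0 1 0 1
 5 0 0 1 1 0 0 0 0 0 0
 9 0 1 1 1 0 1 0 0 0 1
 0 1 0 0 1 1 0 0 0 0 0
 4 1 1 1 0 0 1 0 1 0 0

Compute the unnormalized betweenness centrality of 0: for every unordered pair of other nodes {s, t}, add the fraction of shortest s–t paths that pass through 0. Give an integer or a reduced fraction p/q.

8/15

Pairs whose geodesics pass through 0 — 8–2: 1/3; 8–5: 1/5.
All other pairs contribute 0.
Summing the contributions gives betweenness(0) = 8/15.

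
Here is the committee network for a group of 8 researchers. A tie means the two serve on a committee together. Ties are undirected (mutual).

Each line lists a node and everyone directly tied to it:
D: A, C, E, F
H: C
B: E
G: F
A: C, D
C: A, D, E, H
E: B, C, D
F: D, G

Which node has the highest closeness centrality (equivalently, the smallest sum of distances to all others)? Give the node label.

Farness (sum of distances to all others) for each node — A:14, B:18, C:11, D:10, E:12, F:14, G:20, H:17.
The smallest farness is 10, for D, so D has the highest closeness.

D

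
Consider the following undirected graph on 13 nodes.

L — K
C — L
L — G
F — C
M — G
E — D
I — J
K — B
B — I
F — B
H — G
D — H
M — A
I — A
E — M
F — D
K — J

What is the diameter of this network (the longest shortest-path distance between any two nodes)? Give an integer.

Eccentricity of each node (its greatest distance to any other): A:4, B:3, C:4, D:4, E:4, F:3, G:3, H:4, I:4, J:4, K:4, L:3, M:3.
The maximum eccentricity is 4, realized for instance by the pair D–J via D – F – B – I – J. So the diameter is 4.

4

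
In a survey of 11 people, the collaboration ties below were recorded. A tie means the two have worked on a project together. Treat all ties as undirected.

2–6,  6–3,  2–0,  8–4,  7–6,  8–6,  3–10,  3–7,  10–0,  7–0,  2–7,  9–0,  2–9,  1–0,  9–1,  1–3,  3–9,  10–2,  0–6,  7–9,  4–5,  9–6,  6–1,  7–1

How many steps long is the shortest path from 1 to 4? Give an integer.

3

One shortest route is 1 – 6 – 8 – 4, which uses 3 edges, and at distance 2 from 1 we only reach {2, 8, 10}, which does not include 4. So d(1,4) = 3.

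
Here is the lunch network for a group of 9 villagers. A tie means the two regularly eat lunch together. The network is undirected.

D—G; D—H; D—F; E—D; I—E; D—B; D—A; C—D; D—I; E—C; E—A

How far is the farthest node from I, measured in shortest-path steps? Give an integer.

Distances from I: A:2, B:2, C:2, D:1, E:1, F:2, G:2, H:2.
The largest is 2 (to C, A, H, F, G, and B), so the eccentricity of I is 2.

2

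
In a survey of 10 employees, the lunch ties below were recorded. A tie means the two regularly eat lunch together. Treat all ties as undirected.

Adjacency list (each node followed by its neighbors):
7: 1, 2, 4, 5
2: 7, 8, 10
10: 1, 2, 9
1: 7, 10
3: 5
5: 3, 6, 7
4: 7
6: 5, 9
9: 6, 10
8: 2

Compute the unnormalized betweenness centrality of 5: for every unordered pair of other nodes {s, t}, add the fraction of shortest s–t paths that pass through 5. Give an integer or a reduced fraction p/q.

73/6

Pairs whose geodesics pass through 5 — 7–9: 1/3; 7–3: 1; 7–6: 1; 2–3: 1; 2–6: 1/2; 4–9: 1/3; 4–3: 1; 4–6: 1; 9–3: 1; 8–3: 1; 8–6: 1/2; 3–10: 3/3; 3–6: 1; 3–1: 1 … (+1 more pairs).
All other pairs contribute 0.
Summing the contributions gives betweenness(5) = 73/6.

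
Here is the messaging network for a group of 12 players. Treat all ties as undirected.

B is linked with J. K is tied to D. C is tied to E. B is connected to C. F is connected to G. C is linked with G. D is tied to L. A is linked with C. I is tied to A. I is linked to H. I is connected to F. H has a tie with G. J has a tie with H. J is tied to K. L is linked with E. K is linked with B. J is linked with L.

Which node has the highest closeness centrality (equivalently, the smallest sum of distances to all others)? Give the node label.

Farness (sum of distances to all others) for each node — A:25, B:21, C:19, D:31, E:24, F:30, G:23, H:21, I:25, J:20, K:25, L:24.
The smallest farness is 19, for C, so C has the highest closeness.

C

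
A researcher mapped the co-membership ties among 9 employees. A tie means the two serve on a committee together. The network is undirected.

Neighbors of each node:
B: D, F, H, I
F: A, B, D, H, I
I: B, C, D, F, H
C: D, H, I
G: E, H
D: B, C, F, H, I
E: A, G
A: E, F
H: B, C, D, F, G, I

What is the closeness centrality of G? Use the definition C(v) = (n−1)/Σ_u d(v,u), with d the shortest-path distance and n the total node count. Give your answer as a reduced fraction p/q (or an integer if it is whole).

4/7

Distances from G: A:2, B:2, C:2, D:2, E:1, F:2, H:1, I:2. Sum = 14.
n = 9, so closeness = 8/14 = 4/7.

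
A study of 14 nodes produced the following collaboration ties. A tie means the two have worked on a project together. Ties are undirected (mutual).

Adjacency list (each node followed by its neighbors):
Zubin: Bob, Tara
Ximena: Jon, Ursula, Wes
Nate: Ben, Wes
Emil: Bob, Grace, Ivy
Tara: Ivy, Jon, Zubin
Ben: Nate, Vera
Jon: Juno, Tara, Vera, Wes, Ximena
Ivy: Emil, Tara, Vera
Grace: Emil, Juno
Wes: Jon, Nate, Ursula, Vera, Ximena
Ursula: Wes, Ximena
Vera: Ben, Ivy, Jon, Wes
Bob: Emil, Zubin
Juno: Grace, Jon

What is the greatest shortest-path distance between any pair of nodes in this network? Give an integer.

Eccentricity of each node (its greatest distance to any other): Ben:4, Bob:5, Emil:4, Grace:4, Ivy:3, Jon:3, Juno:3, Nate:5, Tara:3, Ursula:5, Vera:3, Wes:4, Ximena:4, Zubin:4.
The maximum eccentricity is 5, realized for instance by the pair Ursula–Bob via Ursula – Ximena – Jon – Tara – Zubin – Bob. So the diameter is 5.

5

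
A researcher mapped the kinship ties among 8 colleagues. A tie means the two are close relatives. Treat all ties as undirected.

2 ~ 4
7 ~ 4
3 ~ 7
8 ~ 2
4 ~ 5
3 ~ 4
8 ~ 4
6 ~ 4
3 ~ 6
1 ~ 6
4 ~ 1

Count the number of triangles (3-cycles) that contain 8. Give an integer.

1

8's neighbors: 2 and 4.
Neighbor pairs that are themselves tied: 8–2–4. Each forms one triangle with 8, for 1 in total.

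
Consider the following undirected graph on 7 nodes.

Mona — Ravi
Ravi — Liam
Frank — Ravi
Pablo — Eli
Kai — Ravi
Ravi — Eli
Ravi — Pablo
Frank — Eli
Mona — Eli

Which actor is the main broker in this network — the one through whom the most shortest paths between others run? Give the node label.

Unnormalized betweenness of each node: Eli:3/2, Frank:0, Kai:0, Liam:0, Mona:0, Pablo:0, Ravi:21/2.
Ravi has the largest value, 21/2, making it the main broker — the node through which the most shortest paths run.

Ravi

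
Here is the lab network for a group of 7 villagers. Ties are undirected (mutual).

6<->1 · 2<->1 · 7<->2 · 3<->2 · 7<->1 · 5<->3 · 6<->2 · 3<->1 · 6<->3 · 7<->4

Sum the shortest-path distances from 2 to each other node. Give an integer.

8

Distances from 2: 1:1, 3:1, 4:2, 5:2, 6:1, 7:1.
Sum = 1 + 1 + 2 + 2 + 1 + 1 = 8.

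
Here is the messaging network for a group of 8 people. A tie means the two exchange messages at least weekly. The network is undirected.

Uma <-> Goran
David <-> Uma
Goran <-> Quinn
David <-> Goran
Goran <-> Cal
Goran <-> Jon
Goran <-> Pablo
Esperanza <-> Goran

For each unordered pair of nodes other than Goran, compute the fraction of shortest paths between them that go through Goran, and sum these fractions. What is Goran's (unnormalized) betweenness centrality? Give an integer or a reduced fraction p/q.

Pairs whose geodesics pass through Goran — Jon–Quinn: 1; Jon–Cal: 1; Jon–Uma: 1; Jon–Esperanza: 1; Jon–Pablo: 1; Jon–David: 1; Quinn–Cal: 1; Quinn–Uma: 1; Quinn–Esperanza: 1; Quinn–Pablo: 1; Quinn–David: 1; Cal–Uma: 1; Cal–Esperanza: 1; Cal–Pablo: 1 … (+6 more pairs).
All other pairs contribute 0.
Summing the contributions gives betweenness(Goran) = 20.

20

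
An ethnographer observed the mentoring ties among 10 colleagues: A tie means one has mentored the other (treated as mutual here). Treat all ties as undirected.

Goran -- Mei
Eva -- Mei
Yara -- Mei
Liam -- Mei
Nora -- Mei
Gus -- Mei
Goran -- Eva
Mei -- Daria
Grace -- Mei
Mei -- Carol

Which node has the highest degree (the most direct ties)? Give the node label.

Mei

Degrees — Carol:1, Daria:1, Eva:2, Goran:2, Grace:1, Gus:1, Liam:1, Mei:9, Nora:1, Yara:1.
The maximum is 9, attained only by Mei.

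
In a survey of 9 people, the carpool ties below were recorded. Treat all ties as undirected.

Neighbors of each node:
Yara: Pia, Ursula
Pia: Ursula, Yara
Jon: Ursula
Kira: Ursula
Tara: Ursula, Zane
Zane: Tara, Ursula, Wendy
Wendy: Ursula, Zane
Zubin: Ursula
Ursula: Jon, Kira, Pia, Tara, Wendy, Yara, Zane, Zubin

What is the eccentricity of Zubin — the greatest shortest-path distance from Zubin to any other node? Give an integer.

Distances from Zubin: Jon:2, Kira:2, Pia:2, Tara:2, Ursula:1, Wendy:2, Yara:2, Zane:2.
The largest is 2 (to Zane, Kira, Pia, Yara, Tara, Jon, and Wendy), so the eccentricity of Zubin is 2.

2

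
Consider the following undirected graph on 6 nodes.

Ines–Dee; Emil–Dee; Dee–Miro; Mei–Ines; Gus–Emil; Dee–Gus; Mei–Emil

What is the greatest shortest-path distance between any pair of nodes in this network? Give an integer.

Eccentricity of each node (its greatest distance to any other): Dee:2, Emil:2, Gus:2, Ines:2, Mei:3, Miro:3.
The maximum eccentricity is 3, realized for instance by the pair Miro–Mei via Miro – Dee – Emil – Mei. So the diameter is 3.

3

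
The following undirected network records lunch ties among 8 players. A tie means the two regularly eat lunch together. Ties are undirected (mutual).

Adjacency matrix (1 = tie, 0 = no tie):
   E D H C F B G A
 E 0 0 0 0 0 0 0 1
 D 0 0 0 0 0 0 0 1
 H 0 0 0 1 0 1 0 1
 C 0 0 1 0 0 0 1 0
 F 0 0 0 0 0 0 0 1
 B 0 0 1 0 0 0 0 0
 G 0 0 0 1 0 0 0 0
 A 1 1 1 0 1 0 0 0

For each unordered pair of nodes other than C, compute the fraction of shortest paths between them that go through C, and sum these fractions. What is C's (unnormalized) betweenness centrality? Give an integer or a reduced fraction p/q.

6

Pairs whose geodesics pass through C — E–G: 1; D–G: 1; H–G: 1; F–G: 1; B–G: 1; G–A: 1.
All other pairs contribute 0.
Summing the contributions gives betweenness(C) = 6.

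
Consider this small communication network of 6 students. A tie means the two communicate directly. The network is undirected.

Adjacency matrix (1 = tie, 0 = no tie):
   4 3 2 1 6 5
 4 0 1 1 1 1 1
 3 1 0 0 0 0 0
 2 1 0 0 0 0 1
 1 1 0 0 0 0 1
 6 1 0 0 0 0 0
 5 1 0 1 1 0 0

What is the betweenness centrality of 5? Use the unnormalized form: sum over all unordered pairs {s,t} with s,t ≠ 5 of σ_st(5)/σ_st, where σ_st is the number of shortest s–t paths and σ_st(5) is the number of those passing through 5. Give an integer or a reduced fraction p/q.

1/2

Pairs whose geodesics pass through 5 — 2–1: 1/2.
All other pairs contribute 0.
Summing the contributions gives betweenness(5) = 1/2.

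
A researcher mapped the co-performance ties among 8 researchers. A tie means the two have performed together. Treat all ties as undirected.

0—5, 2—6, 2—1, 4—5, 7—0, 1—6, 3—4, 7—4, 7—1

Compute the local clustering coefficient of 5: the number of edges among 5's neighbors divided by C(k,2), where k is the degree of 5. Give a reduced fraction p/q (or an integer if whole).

0

5's neighbors: 0 and 4 (k = 2).
Possible neighbor pairs: C(2,2) = 1. Edges among them: none → e = 0.
Clustering(5) = 0/1.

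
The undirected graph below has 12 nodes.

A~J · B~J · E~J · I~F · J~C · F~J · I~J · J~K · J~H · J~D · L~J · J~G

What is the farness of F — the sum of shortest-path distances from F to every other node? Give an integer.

Distances from F: A:2, B:2, C:2, D:2, E:2, G:2, H:2, I:1, J:1, K:2, L:2.
Sum = 2 + 2 + 2 + 2 + 2 + 2 + 2 + 1 + 1 + 2 + 2 = 20.

20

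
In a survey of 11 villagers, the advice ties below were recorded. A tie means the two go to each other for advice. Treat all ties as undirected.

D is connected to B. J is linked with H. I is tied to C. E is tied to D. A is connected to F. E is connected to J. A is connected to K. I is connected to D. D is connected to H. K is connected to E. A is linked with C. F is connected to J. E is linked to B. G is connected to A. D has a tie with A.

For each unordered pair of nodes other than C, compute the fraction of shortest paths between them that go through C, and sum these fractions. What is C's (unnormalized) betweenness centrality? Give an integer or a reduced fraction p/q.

Pairs whose geodesics pass through C — I–G: 1/2; I–F: 1/2; I–K: 1/3; I–A: 1/2.
All other pairs contribute 0.
Summing the contributions gives betweenness(C) = 11/6.

11/6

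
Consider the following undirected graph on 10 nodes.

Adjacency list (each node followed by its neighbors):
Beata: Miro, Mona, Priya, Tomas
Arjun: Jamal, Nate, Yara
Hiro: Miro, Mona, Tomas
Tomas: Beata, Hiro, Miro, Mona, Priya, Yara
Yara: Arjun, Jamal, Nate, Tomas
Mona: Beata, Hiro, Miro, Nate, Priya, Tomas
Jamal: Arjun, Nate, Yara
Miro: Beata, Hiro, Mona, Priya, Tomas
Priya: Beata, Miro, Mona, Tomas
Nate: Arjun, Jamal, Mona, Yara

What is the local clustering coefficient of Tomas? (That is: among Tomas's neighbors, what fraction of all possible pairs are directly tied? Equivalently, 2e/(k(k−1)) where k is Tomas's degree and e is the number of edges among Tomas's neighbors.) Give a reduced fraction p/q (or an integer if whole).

8/15

Tomas's neighbors: Beata, Hiro, Miro, Mona, Priya, and Yara (k = 6).
Possible neighbor pairs: C(6,2) = 15. Edges among them: Beata–Miro, Beata–Mona, Beata–Priya, Hiro–Miro, Hiro–Mona, Miro–Mona, Miro–Priya, Mona–Priya → e = 8.
Clustering(Tomas) = 8/15.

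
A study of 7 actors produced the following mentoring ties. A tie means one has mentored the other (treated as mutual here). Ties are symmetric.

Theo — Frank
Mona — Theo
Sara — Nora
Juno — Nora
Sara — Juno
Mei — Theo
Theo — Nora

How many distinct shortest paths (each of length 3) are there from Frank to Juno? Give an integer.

The shortest distance is 3, and the only length-3 path is Frank–Theo–Nora–Juno. So there is exactly 1 shortest path.

1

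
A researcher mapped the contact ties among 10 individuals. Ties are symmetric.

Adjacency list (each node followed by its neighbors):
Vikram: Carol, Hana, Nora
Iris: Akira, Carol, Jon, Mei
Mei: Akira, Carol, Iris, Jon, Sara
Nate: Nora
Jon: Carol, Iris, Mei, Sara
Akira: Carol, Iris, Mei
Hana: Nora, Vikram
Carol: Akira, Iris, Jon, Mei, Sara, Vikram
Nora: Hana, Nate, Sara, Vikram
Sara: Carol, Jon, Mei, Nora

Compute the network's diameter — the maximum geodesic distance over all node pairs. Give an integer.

Eccentricity of each node (its greatest distance to any other): Akira:4, Carol:3, Hana:3, Iris:4, Jon:3, Mei:3, Nate:4, Nora:3, Sara:2, Vikram:2.
The maximum eccentricity is 4, realized for instance by the pair Iris–Nate via Iris – Carol – Vikram – Nora – Nate. So the diameter is 4.

4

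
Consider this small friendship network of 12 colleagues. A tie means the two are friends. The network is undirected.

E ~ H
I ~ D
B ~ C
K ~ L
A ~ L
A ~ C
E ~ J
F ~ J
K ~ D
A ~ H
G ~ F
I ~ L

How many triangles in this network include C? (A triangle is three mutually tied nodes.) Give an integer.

C's neighbors are A and B, but none of them are tied to each other, so no triangle contains C.

0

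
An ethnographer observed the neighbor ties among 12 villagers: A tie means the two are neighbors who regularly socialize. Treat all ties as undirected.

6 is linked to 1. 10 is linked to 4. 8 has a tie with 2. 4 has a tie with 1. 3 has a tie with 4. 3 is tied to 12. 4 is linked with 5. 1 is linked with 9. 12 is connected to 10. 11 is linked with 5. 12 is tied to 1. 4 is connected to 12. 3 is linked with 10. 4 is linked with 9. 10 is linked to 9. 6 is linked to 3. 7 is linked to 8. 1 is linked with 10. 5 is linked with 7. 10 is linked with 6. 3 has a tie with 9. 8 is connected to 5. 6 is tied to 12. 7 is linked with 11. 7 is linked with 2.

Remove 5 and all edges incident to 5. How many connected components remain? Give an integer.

2

Without 5, the remaining ties split the others into: {2, 7, 8, 11}; {1, 3, 4, 6, 9, 10, 12}.
That's 2 separate components.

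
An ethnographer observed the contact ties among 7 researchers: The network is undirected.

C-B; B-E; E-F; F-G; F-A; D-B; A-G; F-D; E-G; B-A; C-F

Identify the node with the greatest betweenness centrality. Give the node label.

Unnormalized betweenness of each node: A:3/4, B:17/6, C:1/4, D:1/4, E:3/4, F:29/6, G:1/3.
F has the largest value, 29/6, making it the main broker — the node through which the most shortest paths run.

F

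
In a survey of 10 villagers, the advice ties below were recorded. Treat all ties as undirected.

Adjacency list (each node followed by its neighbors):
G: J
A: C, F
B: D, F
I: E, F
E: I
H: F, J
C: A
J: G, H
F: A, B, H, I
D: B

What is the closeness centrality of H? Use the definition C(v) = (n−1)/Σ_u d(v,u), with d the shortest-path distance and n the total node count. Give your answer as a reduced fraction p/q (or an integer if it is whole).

Distances from H: A:2, B:2, C:3, D:3, E:3, F:1, G:2, I:2, J:1. Sum = 19.
n = 10, so closeness = 9/19.

9/19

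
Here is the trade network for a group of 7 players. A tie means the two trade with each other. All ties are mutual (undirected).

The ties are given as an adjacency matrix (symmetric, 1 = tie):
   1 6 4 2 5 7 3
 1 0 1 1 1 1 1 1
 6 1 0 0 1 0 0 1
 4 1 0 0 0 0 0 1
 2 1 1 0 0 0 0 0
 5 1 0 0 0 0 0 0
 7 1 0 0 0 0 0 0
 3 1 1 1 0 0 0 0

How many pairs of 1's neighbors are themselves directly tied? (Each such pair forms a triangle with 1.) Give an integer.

3

1's neighbors: 2, 3, 4, 5, 6, and 7.
Neighbor pairs that are themselves tied: 1–2–6; 1–3–4; 1–3–6. Each forms one triangle with 1, for 3 in total.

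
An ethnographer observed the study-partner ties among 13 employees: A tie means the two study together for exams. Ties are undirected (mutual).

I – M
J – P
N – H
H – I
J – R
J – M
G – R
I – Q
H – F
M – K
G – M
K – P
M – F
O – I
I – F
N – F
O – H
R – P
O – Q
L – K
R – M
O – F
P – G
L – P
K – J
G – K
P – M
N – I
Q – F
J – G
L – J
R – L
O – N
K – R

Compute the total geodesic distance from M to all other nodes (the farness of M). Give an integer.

Distances from M: F:1, G:1, H:2, I:1, J:1, K:1, L:2, N:2, O:2, P:1, Q:2, R:1.
Sum = 1 + 1 + 2 + 1 + 1 + 1 + 2 + 2 + 2 + 1 + 2 + 1 = 17.

17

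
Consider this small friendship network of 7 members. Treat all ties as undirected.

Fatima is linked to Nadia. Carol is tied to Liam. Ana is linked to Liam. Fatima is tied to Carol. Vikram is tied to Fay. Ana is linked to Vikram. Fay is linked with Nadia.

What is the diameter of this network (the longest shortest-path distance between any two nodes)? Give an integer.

Eccentricity of each node (its greatest distance to any other): Ana:3, Carol:3, Fatima:3, Fay:3, Liam:3, Nadia:3, Vikram:3.
The maximum eccentricity is 3, realized for instance by the pair Fatima–Vikram via Fatima – Nadia – Fay – Vikram. So the diameter is 3.

3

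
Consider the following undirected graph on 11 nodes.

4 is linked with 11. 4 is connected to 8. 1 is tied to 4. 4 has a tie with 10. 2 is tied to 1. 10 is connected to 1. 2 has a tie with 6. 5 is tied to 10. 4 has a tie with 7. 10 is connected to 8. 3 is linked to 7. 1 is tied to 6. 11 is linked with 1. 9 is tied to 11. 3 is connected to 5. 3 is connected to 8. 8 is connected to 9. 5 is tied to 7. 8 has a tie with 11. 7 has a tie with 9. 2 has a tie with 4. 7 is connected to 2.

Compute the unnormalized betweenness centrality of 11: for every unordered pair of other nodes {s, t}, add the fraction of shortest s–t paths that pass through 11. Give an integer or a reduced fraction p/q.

Pairs whose geodesics pass through 11 — 6–9: 1/2; 6–8: 1/4; 9–4: 1/3; 9–1: 1; 1–3: 1/6; 1–8: 1/3.
All other pairs contribute 0.
Summing the contributions gives betweenness(11) = 31/12.

31/12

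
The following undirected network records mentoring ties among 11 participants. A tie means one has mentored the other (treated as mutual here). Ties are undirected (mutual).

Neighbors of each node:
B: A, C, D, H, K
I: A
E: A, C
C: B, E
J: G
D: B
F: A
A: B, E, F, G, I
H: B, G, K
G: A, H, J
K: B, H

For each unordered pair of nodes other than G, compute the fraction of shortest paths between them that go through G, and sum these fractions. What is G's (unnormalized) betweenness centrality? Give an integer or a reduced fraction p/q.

Pairs whose geodesics pass through G — D–J: 2/2; E–J: 1; E–H: 1/3; J–I: 1; J–B: 2/2; J–H: 1; J–A: 1; J–C: 3/3; J–F: 1; J–K: 1; I–H: 1/2; H–A: 1/2; H–F: 1/2.
All other pairs contribute 0.
Summing the contributions gives betweenness(G) = 65/6.

65/6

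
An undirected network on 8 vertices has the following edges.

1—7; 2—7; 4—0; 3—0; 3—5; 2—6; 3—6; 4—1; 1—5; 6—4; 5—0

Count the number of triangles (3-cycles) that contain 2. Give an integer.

0

2's neighbors are 6 and 7, but none of them are tied to each other, so no triangle contains 2.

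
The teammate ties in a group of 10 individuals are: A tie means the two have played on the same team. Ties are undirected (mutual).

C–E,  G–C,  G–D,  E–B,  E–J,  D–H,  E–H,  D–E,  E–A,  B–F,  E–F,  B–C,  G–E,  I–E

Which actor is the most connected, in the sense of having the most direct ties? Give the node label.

Degrees — A:1, B:3, C:3, D:3, E:9, F:2, G:3, H:2, I:1, J:1.
The maximum is 9, attained only by E.

E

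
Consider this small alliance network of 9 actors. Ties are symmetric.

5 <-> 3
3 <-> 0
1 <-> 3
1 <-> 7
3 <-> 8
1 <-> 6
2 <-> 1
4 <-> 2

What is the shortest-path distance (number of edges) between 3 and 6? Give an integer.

2

One shortest route is 3 – 1 – 6, which uses 2 edges, and 3 and 6 are not directly tied, so nothing shorter exists. So d(3,6) = 2.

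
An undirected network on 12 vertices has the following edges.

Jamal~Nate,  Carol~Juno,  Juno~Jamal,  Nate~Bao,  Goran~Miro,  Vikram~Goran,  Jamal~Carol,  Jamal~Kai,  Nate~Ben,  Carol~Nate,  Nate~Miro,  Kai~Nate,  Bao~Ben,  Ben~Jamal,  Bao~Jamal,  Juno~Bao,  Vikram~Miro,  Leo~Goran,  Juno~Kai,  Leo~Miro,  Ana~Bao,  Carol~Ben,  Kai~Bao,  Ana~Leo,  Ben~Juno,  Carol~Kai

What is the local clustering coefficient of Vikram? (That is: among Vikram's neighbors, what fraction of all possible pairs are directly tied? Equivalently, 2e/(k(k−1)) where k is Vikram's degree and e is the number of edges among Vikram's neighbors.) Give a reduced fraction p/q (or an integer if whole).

Vikram's neighbors: Goran and Miro (k = 2).
Possible neighbor pairs: C(2,2) = 1. Edges among them: Goran–Miro → e = 1.
Clustering(Vikram) = 1/1.

1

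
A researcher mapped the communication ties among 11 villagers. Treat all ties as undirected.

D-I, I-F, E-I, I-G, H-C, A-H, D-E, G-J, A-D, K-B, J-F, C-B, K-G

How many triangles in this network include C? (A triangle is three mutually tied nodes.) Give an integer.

C's neighbors are B and H, but none of them are tied to each other, so no triangle contains C.

0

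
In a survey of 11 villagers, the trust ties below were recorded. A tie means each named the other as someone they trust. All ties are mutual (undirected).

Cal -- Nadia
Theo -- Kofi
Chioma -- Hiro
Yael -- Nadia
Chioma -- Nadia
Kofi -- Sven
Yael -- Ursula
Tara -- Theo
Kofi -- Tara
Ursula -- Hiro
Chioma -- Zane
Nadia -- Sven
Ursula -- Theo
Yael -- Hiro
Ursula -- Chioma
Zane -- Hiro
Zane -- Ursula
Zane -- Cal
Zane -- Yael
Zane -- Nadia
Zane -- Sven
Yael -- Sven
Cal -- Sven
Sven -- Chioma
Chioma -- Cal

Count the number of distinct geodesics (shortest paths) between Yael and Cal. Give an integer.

3

The shortest distance is 2. The length-2 paths are: Yael–Nadia–Cal; Yael–Sven–Cal; Yael–Zane–Cal.
That gives 3 distinct shortest paths.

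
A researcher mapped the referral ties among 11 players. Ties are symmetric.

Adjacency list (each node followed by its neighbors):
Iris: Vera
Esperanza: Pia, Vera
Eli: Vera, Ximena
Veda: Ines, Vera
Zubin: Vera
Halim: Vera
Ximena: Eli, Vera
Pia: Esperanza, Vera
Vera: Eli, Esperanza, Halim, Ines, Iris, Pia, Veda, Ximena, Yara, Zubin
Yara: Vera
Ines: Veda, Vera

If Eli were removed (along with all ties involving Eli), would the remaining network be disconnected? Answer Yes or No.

Even without Eli, every remaining node can still reach every other (the residual graph is connected), so Eli is not a cut vertex.

No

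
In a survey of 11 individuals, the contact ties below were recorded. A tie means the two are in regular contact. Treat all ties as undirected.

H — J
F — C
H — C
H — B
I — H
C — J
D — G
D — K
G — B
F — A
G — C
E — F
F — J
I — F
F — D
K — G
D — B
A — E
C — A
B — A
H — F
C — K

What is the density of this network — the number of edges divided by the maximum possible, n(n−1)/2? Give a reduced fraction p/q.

2/5

There are 22 edges and 11 nodes, so the maximum possible is C(11,2) = 55.
Density = 22/55 = 2/5.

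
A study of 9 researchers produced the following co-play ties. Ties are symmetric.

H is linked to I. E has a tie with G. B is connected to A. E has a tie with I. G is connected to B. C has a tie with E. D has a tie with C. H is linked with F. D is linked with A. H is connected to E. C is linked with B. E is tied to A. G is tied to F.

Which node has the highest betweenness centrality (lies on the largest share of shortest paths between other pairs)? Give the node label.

E

Unnormalized betweenness of each node: A:47/12, B:17/6, C:47/12, D:1/3, E:157/12, F:3/4, G:14/3, H:5/2, I:0.
E has the largest value, 157/12, making it the main broker — the node through which the most shortest paths run.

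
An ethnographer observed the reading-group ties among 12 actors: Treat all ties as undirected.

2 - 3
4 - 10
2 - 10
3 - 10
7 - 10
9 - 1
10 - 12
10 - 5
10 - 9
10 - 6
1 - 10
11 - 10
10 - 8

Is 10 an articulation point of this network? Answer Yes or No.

Yes

Removing 10 leaves {11} with no path to {6}, so the network splits into 9 components. 10 is a cut vertex.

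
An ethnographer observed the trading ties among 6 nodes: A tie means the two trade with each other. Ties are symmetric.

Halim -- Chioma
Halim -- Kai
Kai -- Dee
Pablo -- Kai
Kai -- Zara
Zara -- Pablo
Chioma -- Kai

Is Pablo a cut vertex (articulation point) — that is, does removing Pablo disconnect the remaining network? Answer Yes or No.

No

Even without Pablo, every remaining node can still reach every other (the residual graph is connected), so Pablo is not a cut vertex.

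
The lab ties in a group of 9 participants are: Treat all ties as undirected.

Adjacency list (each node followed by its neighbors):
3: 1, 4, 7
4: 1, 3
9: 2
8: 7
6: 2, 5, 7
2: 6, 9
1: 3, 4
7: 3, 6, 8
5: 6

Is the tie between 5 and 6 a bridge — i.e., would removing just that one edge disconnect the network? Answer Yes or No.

Without the 5–6 edge there is no alternate route between 5 and 6, so the network disconnects. It is a bridge.

Yes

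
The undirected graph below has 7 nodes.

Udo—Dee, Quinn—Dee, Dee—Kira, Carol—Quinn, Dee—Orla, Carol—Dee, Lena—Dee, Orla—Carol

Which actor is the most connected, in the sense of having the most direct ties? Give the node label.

Degrees — Carol:3, Dee:6, Kira:1, Lena:1, Orla:2, Quinn:2, Udo:1.
The maximum is 6, attained only by Dee.

Dee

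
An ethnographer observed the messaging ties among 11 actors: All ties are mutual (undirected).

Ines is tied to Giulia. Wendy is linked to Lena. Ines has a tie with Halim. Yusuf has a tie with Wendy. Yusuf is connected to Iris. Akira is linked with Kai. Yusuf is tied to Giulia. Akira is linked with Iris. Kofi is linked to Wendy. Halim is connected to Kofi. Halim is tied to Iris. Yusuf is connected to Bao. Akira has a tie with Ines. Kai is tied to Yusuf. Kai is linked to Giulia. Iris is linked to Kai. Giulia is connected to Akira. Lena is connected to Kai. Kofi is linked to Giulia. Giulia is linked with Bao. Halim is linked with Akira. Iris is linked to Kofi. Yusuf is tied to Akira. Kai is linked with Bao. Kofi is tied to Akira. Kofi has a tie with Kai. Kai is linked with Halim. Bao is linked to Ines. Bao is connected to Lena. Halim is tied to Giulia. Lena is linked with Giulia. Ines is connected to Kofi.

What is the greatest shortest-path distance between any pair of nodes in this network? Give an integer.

2

Eccentricity of each node (its greatest distance to any other): Akira:2, Bao:2, Giulia:2, Halim:2, Ines:2, Iris:2, Kai:2, Kofi:2, Lena:2, Wendy:2, Yusuf:2.
The maximum eccentricity is 2, realized for instance by the pair Lena–Ines via Lena – Bao – Ines. So the diameter is 2.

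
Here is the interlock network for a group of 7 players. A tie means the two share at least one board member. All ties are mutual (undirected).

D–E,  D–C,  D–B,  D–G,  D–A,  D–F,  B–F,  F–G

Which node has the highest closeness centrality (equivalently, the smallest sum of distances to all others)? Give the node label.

Farness (sum of distances to all others) for each node — A:11, B:10, C:11, D:6, E:11, F:9, G:10.
The smallest farness is 6, for D, so D has the highest closeness.

D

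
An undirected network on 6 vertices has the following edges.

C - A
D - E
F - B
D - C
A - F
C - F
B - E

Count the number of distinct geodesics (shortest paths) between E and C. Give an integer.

1

The shortest distance is 2, and the only length-2 path is E–D–C. So there is exactly 1 shortest path.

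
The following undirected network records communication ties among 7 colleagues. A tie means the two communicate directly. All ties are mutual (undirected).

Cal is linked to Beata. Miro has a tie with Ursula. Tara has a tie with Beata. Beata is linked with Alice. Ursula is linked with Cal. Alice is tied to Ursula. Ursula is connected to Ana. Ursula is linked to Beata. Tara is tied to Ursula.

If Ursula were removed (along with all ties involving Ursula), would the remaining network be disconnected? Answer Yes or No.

Yes

Removing Ursula leaves {Alice, Beata, Cal, and Tara} with no path to {Miro}, so the network splits into 3 components. Ursula is a cut vertex.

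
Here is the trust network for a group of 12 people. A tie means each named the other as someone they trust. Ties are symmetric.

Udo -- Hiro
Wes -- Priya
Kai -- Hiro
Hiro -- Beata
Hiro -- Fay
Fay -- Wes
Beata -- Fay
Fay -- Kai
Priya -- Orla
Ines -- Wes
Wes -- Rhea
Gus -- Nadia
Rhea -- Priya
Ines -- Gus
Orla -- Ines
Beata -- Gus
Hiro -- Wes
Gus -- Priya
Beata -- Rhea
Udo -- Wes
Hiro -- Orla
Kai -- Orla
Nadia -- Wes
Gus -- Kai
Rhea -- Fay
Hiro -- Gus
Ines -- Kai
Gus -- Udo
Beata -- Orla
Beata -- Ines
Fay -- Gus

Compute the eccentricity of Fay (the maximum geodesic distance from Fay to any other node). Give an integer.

Distances from Fay: Beata:1, Gus:1, Hiro:1, Ines:2, Kai:1, Nadia:2, Orla:2, Priya:2, Rhea:1, Udo:2, Wes:1.
The largest is 2 (to Udo, Ines, Nadia, Priya, and Orla), so the eccentricity of Fay is 2.

2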